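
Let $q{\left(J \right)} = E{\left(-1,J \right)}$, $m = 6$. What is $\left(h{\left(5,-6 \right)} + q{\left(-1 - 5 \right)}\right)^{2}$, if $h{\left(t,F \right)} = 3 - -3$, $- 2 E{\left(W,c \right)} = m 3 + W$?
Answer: $\frac{25}{4} \approx 6.25$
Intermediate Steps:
$E{\left(W,c \right)} = -9 - \frac{W}{2}$ ($E{\left(W,c \right)} = - \frac{6 \cdot 3 + W}{2} = - \frac{18 + W}{2} = -9 - \frac{W}{2}$)
$h{\left(t,F \right)} = 6$ ($h{\left(t,F \right)} = 3 + 3 = 6$)
$q{\left(J \right)} = - \frac{17}{2}$ ($q{\left(J \right)} = -9 - - \frac{1}{2} = -9 + \frac{1}{2} = - \frac{17}{2}$)
$\left(h{\left(5,-6 \right)} + q{\left(-1 - 5 \right)}\right)^{2} = \left(6 - \frac{17}{2}\right)^{2} = \left(- \frac{5}{2}\right)^{2} = \frac{25}{4}$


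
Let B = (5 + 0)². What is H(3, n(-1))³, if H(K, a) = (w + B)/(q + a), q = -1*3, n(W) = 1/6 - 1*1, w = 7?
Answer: -7077888/12167 ≈ -581.73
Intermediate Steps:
n(W) = -⅚ (n(W) = ⅙ - 1 = -⅚)
q = -3
B = 25 (B = 5² = 25)
H(K, a) = 32/(-3 + a) (H(K, a) = (7 + 25)/(-3 + a) = 32/(-3 + a))
H(3, n(-1))³ = (32/(-3 - ⅚))³ = (32/(-23/6))³ = (32*(-6/23))³ = (-192/23)³ = -7077888/12167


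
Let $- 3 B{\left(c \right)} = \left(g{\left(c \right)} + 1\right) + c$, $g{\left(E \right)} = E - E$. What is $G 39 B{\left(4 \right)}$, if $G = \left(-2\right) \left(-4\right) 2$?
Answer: $-1040$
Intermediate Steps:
$G = 16$ ($G = 8 \cdot 2 = 16$)
$g{\left(E \right)} = 0$
$B{\left(c \right)} = - \frac{1}{3} - \frac{c}{3}$ ($B{\left(c \right)} = - \frac{\left(0 + 1\right) + c}{3} = - \frac{1 + c}{3} = - \frac{1}{3} - \frac{c}{3}$)
$G 39 B{\left(4 \right)} = 16 \cdot 39 \left(- \frac{1}{3} - \frac{4}{3}\right) = 624 \left(- \frac{1}{3} - \frac{4}{3}\right) = 624 \left(- \frac{5}{3}\right) = -1040$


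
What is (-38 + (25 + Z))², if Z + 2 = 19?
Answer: 16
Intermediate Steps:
Z = 17 (Z = -2 + 19 = 17)
(-38 + (25 + Z))² = (-38 + (25 + 17))² = (-38 + 42)² = 4² = 16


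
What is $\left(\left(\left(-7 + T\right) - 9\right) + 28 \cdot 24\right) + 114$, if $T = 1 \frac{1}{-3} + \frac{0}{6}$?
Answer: $\frac{2309}{3} \approx 769.67$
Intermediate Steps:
$T = - \frac{1}{3}$ ($T = 1 \left(- \frac{1}{3}\right) + 0 \cdot \frac{1}{6} = - \frac{1}{3} + 0 = - \frac{1}{3} \approx -0.33333$)
$\left(\left(\left(-7 + T\right) - 9\right) + 28 \cdot 24\right) + 114 = \left(\left(\left(-7 - \frac{1}{3}\right) - 9\right) + 28 \cdot 24\right) + 114 = \left(\left(- \frac{22}{3} - 9\right) + 672\right) + 114 = \left(- \frac{49}{3} + 672\right) + 114 = \frac{1967}{3} + 114 = \frac{2309}{3}$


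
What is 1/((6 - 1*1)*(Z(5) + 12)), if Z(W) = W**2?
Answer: 1/185 ≈ 0.0054054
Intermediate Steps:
1/((6 - 1*1)*(Z(5) + 12)) = 1/((6 - 1*1)*(5**2 + 12)) = 1/((6 - 1)*(25 + 12)) = 1/(5*37) = 1/185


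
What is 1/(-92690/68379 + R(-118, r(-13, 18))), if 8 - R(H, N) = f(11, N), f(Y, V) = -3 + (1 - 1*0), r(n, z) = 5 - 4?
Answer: 2973/25700 ≈ 0.11568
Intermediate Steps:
r(n, z) = 1
f(Y, V) = -2 (f(Y, V) = -3 + (1 + 0) = -3 + 1 = -2)
R(H, N) = 10 (R(H, N) = 8 - 1*(-2) = 8 + 2 = 10)
1/(-92690/68379 + R(-118, r(-13, 18))) = 1/(-92690/68379 + 10) = 1/(-92690*1/68379 + 10) = 1/(-4030/2973 + 10) = 1/(25700/2973) = 2973/25700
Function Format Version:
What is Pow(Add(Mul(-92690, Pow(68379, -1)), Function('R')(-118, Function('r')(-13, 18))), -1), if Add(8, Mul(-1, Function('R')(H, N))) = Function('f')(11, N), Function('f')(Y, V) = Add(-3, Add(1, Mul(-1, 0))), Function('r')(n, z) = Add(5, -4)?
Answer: Rational(2973, 25700) ≈ 0.11568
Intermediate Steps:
Function('r')(n, z) = 1
Function('f')(Y, V) = -2 (Function('f')(Y, V) = Add(-3, Add(1, 0)) = Add(-3, 1) = -2)
Function('R')(H, N) = 10 (Function('R')(H, N) = Add(8, Mul(-1, -2)) = Add(8, 2) = 10)
Pow(Add(Mul(-92690, Pow(68379, -1)), Function('R')(-118, Function('r')(-13, 18))), -1) = Pow(Add(Mul(-92690, Pow(68379, -1)), 10), -1) = Pow(Add(Mul(-92690, Rational(1, 68379)), 10), -1) = Pow(Add(Rational(-4030, 2973), 10), -1) = Pow(Rational(25700, 2973), -1) = Rational(2973, 25700)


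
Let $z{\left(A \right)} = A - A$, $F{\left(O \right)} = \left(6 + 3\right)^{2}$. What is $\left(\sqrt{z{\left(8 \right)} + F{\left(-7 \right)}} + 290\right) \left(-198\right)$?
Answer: $-59202$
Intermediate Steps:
$F{\left(O \right)} = 81$ ($F{\left(O \right)} = 9^{2} = 81$)
$z{\left(A \right)} = 0$
$\left(\sqrt{z{\left(8 \right)} + F{\left(-7 \right)}} + 290\right) \left(-198\right) = \left(\sqrt{0 + 81} + 290\right) \left(-198\right) = \left(\sqrt{81} + 290\right) \left(-198\right) = \left(9 + 290\right) \left(-198\right) = 299 \left(-198\right) = -59202$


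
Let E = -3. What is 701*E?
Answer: -2103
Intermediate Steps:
701*E = 701*(-3) = -2103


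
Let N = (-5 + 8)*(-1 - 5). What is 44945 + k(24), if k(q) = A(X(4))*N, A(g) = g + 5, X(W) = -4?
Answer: 44927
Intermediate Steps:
A(g) = 5 + g
N = -18 (N = 3*(-6) = -18)
k(q) = -18 (k(q) = (5 - 4)*(-18) = 1*(-18) = -18)
44945 + k(24) = 44945 - 18 = 44927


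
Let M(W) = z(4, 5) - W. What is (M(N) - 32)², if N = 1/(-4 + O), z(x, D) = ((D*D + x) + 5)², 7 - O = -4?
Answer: 61889689/49 ≈ 1.2631e+6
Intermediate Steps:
O = 11 (O = 7 - 1*(-4) = 7 + 4 = 11)
z(x, D) = (5 + x + D²)² (z(x, D) = ((D² + x) + 5)² = ((x + D²) + 5)² = (5 + x + D²)²)
N = ⅐ (N = 1/(-4 + 11) = 1/7 = ⅐ ≈ 0.14286)
M(W) = 1156 - W (M(W) = (5 + 4 + 5²)² - W = (5 + 4 + 25)² - W = 34² - W = 1156 - W)
(M(N) - 32)² = ((1156 - 1*⅐) - 32)² = ((1156 - ⅐) - 32)² = (8091/7 - 32)² = (7867/7)² = 61889689/49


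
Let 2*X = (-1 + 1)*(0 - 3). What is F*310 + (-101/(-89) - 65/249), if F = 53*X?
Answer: 19364/22161 ≈ 0.87379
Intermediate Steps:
X = 0 (X = ((-1 + 1)*(0 - 3))/2 = (0*(-3))/2 = (½)*0 = 0)
F = 0 (F = 53*0 = 0)
F*310 + (-101/(-89) - 65/249) = 0*310 + (-101/(-89) - 65/249) = 0 + (-101*(-1/89) - 65*1/249) = 0 + (101/89 - 65/249) = 0 + 19364/22161 = 19364/22161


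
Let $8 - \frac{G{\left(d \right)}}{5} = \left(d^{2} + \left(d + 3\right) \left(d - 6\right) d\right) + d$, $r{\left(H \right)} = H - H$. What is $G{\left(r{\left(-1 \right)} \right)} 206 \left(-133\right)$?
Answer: $-1095920$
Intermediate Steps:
$r{\left(H \right)} = 0$
$G{\left(d \right)} = 40 - 5 d - 5 d^{2} - 5 d \left(-6 + d\right) \left(3 + d\right)$ ($G{\left(d \right)} = 40 - 5 \left(\left(d^{2} + \left(d + 3\right) \left(d - 6\right) d\right) + d\right) = 40 - 5 \left(\left(d^{2} + \left(3 + d\right) \left(-6 + d\right) d\right) + d\right) = 40 - 5 \left(\left(d^{2} + \left(-6 + d\right) \left(3 + d\right) d\right) + d\right) = 40 - 5 \left(\left(d^{2} + d \left(-6 + d\right) \left(3 + d\right)\right) + d\right) = 40 - 5 \left(d + d^{2} + d \left(-6 + d\right) \left(3 + d\right)\right) = 40 - \left(5 d + 5 d^{2} + 5 d \left(-6 + d\right) \left(3 + d\right)\right) = 40 - 5 d - 5 d^{2} - 5 d \left(-6 + d\right) \left(3 + d\right)$)
$G{\left(r{\left(-1 \right)} \right)} 206 \left(-133\right) = \left(40 - 5 \cdot 0^{3} + 10 \cdot 0^{2} + 85 \cdot 0\right) 206 \left(-133\right) = \left(40 - 0 + 10 \cdot 0 + 0\right) 206 \left(-133\right) = \left(40 + 0 + 0 + 0\right) 206 \left(-133\right) = 40 \cdot 206 \left(-133\right) = 8240 \left(-133\right) = -1095920$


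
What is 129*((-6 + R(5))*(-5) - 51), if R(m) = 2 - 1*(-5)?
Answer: -7224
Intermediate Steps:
R(m) = 7 (R(m) = 2 + 5 = 7)
129*((-6 + R(5))*(-5) - 51) = 129*((-6 + 7)*(-5) - 51) = 129*(1*(-5) - 51) = 129*(-5 - 51) = 129*(-56) = -7224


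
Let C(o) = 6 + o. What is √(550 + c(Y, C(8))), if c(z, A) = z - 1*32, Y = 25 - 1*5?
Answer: √538 ≈ 23.195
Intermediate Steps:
Y = 20 (Y = 25 - 5 = 20)
c(z, A) = -32 + z (c(z, A) = z - 32 = -32 + z)
√(550 + c(Y, C(8))) = √(550 + (-32 + 20)) = √(550 - 12) = √538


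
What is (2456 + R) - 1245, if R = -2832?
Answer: -1621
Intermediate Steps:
(2456 + R) - 1245 = (2456 - 2832) - 1245 = -376 - 1245 = -1621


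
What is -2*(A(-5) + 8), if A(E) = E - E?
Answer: -16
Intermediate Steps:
A(E) = 0
-2*(A(-5) + 8) = -2*(0 + 8) = -2*8 = -16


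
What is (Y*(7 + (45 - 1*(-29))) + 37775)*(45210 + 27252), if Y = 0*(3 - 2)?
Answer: 2737252050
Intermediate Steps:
Y = 0 (Y = 0*1 = 0)
(Y*(7 + (45 - 1*(-29))) + 37775)*(45210 + 27252) = (0*(7 + (45 - 1*(-29))) + 37775)*(45210 + 27252) = (0*(7 + (45 + 29)) + 37775)*72462 = (0*(7 + 74) + 37775)*72462 = (0*81 + 37775)*72462 = (0 + 37775)*72462 = 37775*72462 = 2737252050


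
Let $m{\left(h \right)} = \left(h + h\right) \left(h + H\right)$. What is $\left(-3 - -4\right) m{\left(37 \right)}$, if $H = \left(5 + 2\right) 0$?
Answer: $2738$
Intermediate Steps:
$H = 0$ ($H = 7 \cdot 0 = 0$)
$m{\left(h \right)} = 2 h^{2}$ ($m{\left(h \right)} = \left(h + h\right) \left(h + 0\right) = 2 h h = 2 h^{2}$)
$\left(-3 - -4\right) m{\left(37 \right)} = \left(-3 - -4\right) 2 \cdot 37^{2} = \left(-3 + 4\right) 2 \cdot 1369 = 1 \cdot 2738 = 2738$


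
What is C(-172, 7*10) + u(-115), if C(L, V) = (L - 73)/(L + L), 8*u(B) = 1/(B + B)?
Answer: 56307/79120 ≈ 0.71167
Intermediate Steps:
u(B) = 1/(16*B) (u(B) = 1/(8*(B + B)) = 1/(8*((2*B))) = (1/(2*B))/8 = 1/(16*B))
C(L, V) = (-73 + L)/(2*L) (C(L, V) = (-73 + L)/((2*L)) = (-73 + L)*(1/(2*L)) = (-73 + L)/(2*L))
C(-172, 7*10) + u(-115) = (1/2)*(-73 - 172)/(-172) + (1/16)/(-115) = (1/2)*(-1/172)*(-245) + (1/16)*(-1/115) = 245/344 - 1/1840 = 56307/79120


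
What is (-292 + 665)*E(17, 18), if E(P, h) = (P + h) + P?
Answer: 19396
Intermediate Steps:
E(P, h) = h + 2*P
(-292 + 665)*E(17, 18) = (-292 + 665)*(18 + 2*17) = 373*(18 + 34) = 373*52 = 19396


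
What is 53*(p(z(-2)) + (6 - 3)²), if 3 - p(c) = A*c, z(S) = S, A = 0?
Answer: 636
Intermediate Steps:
p(c) = 3 (p(c) = 3 - 0*c = 3 - 1*0 = 3 + 0 = 3)
53*(p(z(-2)) + (6 - 3)²) = 53*(3 + (6 - 3)²) = 53*(3 + 3²) = 53*(3 + 9) = 53*12 = 636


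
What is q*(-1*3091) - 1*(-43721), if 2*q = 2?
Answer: 40630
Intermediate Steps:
q = 1 (q = (½)*2 = 1)
q*(-1*3091) - 1*(-43721) = 1*(-1*3091) - 1*(-43721) = 1*(-3091) + 43721 = -3091 + 43721 = 40630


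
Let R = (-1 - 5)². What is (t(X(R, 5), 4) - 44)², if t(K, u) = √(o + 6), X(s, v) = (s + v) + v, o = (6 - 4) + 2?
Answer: (44 - √10)² ≈ 1667.7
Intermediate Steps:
o = 4 (o = 2 + 2 = 4)
R = 36 (R = (-6)² = 36)
X(s, v) = s + 2*v
t(K, u) = √10 (t(K, u) = √(4 + 6) = √10)
(t(X(R, 5), 4) - 44)² = (√10 - 44)² = (-44 + √10)²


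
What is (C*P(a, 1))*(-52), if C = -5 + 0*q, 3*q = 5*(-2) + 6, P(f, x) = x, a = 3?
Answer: 260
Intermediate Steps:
q = -4/3 (q = (5*(-2) + 6)/3 = (-10 + 6)/3 = (⅓)*(-4) = -4/3 ≈ -1.3333)
C = -5 (C = -5 + 0*(-4/3) = -5 + 0 = -5)
(C*P(a, 1))*(-52) = -5*1*(-52) = -5*(-52) = 260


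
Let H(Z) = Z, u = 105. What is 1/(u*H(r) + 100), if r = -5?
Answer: -1/425 ≈ -0.0023529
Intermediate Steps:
1/(u*H(r) + 100) = 1/(105*(-5) + 100) = 1/(-525 + 100) = 1/(-425) = -1/425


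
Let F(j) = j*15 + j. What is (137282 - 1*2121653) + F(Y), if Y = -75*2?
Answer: -1986771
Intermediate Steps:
Y = -150
F(j) = 16*j (F(j) = 15*j + j = 16*j)
(137282 - 1*2121653) + F(Y) = (137282 - 1*2121653) + 16*(-150) = (137282 - 2121653) - 2400 = -1984371 - 2400 = -1986771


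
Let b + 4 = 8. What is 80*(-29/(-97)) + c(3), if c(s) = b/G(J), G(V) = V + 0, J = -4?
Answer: 2223/97 ≈ 22.918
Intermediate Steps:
b = 4 (b = -4 + 8 = 4)
G(V) = V
c(s) = -1 (c(s) = 4/(-4) = 4*(-¼) = -1)
80*(-29/(-97)) + c(3) = 80*(-29/(-97)) - 1 = 80*(-29*(-1/97)) - 1 = 80*(29/97) - 1 = 2320/97 - 1 = 2223/97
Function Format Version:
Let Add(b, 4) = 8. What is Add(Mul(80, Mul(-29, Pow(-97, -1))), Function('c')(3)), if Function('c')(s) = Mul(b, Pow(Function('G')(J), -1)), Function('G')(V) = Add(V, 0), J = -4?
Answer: Rational(2223, 97) ≈ 22.918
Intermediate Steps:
b = 4 (b = Add(-4, 8) = 4)
Function('G')(V) = V
Function('c')(s) = -1 (Function('c')(s) = Mul(4, Pow(-4, -1)) = Mul(4, Rational(-1, 4)) = -1)
Add(Mul(80, Mul(-29, Pow(-97, -1))), Function('c')(3)) = Add(Mul(80, Mul(-29, Pow(-97, -1))), -1) = Add(Mul(80, Mul(-29, Rational(-1, 97))), -1) = Add(Mul(80, Rational(29, 97)), -1) = Add(Rational(2320, 97), -1) = Rational(2223, 97)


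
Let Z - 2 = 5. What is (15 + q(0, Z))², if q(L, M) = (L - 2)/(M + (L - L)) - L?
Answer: 10609/49 ≈ 216.51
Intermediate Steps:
Z = 7 (Z = 2 + 5 = 7)
q(L, M) = -L + (-2 + L)/M (q(L, M) = (-2 + L)/(M + 0) - L = (-2 + L)/M - L = -L + (-2 + L)/M)
(15 + q(0, Z))² = (15 + (-2 + 0 - 1*0*7)/7)² = (15 + (-2 + 0 + 0)/7)² = (15 + (⅐)*(-2))² = (15 - 2/7)² = (103/7)² = 10609/49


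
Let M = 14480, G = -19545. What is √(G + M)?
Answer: I*√5065 ≈ 71.169*I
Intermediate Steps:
√(G + M) = √(-19545 + 14480) = √(-5065) = I*√5065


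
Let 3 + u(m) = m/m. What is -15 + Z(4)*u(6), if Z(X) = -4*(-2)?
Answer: -31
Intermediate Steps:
u(m) = -2 (u(m) = -3 + m/m = -3 + 1 = -2)
Z(X) = 8
-15 + Z(4)*u(6) = -15 + 8*(-2) = -15 - 16 = -31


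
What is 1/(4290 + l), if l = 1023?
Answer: 1/5313 ≈ 0.00018822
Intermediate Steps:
1/(4290 + l) = 1/(4290 + 1023) = 1/5313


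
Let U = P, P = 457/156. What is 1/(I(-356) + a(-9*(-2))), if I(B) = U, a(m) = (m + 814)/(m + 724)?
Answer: 57876/234443 ≈ 0.24687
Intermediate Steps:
P = 457/156 (P = 457*(1/156) = 457/156 ≈ 2.9295)
a(m) = (814 + m)/(724 + m)
U = 457/156 ≈ 2.9295
I(B) = 457/156
1/(I(-356) + a(-9*(-2))) = 1/(457/156 + (814 - 9*(-2))/(724 - 9*(-2))) = 1/(457/156 + (814 + 18)/(724 + 18)) = 1/(457/156 + 832/742) = 1/(457/156 + (1/742)*832) = 1/(457/156 + 416/371) = 1/(234443/57876) = 57876/234443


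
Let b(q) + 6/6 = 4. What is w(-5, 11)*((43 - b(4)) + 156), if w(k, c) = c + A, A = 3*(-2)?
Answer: 980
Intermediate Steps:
b(q) = 3 (b(q) = -1 + 4 = 3)
A = -6
w(k, c) = -6 + c (w(k, c) = c - 6 = -6 + c)
w(-5, 11)*((43 - b(4)) + 156) = (-6 + 11)*((43 - 1*3) + 156) = 5*((43 - 3) + 156) = 5*(40 + 156) = 5*196 = 980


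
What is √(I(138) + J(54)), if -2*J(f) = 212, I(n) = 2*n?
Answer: √170 ≈ 13.038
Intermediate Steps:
J(f) = -106 (J(f) = -½*212 = -106)
√(I(138) + J(54)) = √(2*138 - 106) = √(276 - 106) = √170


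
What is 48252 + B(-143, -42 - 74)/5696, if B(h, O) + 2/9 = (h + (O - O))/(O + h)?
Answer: 640659947521/13277376 ≈ 48252.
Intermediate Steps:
B(h, O) = -2/9 + h/(O + h) (B(h, O) = -2/9 + (h + (O - O))/(O + h) = -2/9 + (h + 0)/(O + h) = -2/9 + h/(O + h))
48252 + B(-143, -42 - 74)/5696 = 48252 + ((-2*(-42 - 74) + 7*(-143))/(9*((-42 - 74) - 143)))/5696 = 48252 + ((-2*(-116) - 1001)/(9*(-116 - 143)))*(1/5696) = 48252 + ((⅑)*(232 - 1001)/(-259))*(1/5696) = 48252 + ((⅑)*(-1/259)*(-769))*(1/5696) = 48252 + (769/2331)*(1/5696) = 48252 + 769/13277376 = 640659947521/13277376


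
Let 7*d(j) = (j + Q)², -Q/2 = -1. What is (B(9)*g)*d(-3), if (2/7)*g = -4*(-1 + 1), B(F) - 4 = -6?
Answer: 0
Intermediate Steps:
Q = 2 (Q = -2*(-1) = 2)
d(j) = (2 + j)²/7 (d(j) = (j + 2)²/7 = (2 + j)²/7)
B(F) = -2 (B(F) = 4 - 6 = -2)
g = 0 (g = 7*(-4*(-1 + 1))/2 = 7*(-4*0)/2 = (7/2)*0 = 0)
(B(9)*g)*d(-3) = (-2*0)*((2 - 3)²/7) = 0*((⅐)*(-1)²) = 0*((⅐)*1) = 0*(⅐) = 0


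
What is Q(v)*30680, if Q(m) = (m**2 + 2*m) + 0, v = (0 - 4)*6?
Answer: 16199040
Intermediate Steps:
v = -24 (v = -4*6 = -24)
Q(m) = m**2 + 2*m
Q(v)*30680 = -24*(2 - 24)*30680 = -24*(-22)*30680 = 528*30680 = 16199040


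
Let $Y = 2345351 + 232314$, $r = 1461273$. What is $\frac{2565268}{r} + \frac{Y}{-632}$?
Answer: $- \frac{3765051018169}{923524536} \approx -4076.8$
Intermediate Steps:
$Y = 2577665$
$\frac{2565268}{r} + \frac{Y}{-632} = \frac{2565268}{1461273} + \frac{2577665}{-632} = 2565268 \cdot \frac{1}{1461273} + 2577665 \left(- \frac{1}{632}\right) = \frac{2565268}{1461273} - \frac{2577665}{632} = - \frac{3765051018169}{923524536}$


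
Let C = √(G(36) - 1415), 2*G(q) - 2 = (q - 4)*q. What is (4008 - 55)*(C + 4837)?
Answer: 19120661 + 3953*I*√838 ≈ 1.9121e+7 + 1.1443e+5*I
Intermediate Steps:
G(q) = 1 + q*(-4 + q)/2 (G(q) = 1 + ((q - 4)*q)/2 = 1 + ((-4 + q)*q)/2 = 1 + (q*(-4 + q))/2 = 1 + q*(-4 + q)/2)
C = I*√838 (C = √((1 + (½)*36² - 2*36) - 1415) = √((1 + (½)*1296 - 72) - 1415) = √((1 + 648 - 72) - 1415) = √(577 - 1415) = √(-838) = I*√838 ≈ 28.948*I)
(4008 - 55)*(C + 4837) = (4008 - 55)*(I*√838 + 4837) = 3953*(4837 + I*√838) = 19120661 + 3953*I*√838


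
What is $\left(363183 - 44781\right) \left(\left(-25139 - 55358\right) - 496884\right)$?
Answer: $-183839265162$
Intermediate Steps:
$\left(363183 - 44781\right) \left(\left(-25139 - 55358\right) - 496884\right) = 318402 \left(\left(-25139 - 55358\right) - 496884\right) = 318402 \left(-80497 - 496884\right) = 318402 \left(-577381\right) = -183839265162$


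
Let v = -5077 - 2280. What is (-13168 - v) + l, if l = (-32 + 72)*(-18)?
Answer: -6531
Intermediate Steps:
v = -7357
l = -720 (l = 40*(-18) = -720)
(-13168 - v) + l = (-13168 - 1*(-7357)) - 720 = (-13168 + 7357) - 720 = -5811 - 720 = -6531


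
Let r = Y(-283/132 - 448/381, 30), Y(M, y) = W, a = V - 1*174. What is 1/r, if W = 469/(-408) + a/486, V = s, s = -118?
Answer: -33048/57845 ≈ -0.57132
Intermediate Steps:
V = -118
a = -292 (a = -118 - 1*174 = -118 - 174 = -292)
W = -57845/33048 (W = 469/(-408) - 292/486 = 469*(-1/408) - 292*1/486 = -469/408 - 146/243 = -57845/33048 ≈ -1.7503)
Y(M, y) = -57845/33048
r = -57845/33048 ≈ -1.7503
1/r = 1/(-57845/33048) = -33048/57845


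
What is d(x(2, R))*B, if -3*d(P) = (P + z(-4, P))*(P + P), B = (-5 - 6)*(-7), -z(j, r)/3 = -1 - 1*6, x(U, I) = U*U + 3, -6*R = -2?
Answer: -30184/3 ≈ -10061.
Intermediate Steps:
R = ⅓ (R = -⅙*(-2) = ⅓ ≈ 0.33333)
x(U, I) = 3 + U² (x(U, I) = U² + 3 = 3 + U²)
z(j, r) = 21 (z(j, r) = -3*(-1 - 1*6) = -3*(-1 - 6) = -3*(-7) = 21)
B = 77 (B = -11*(-7) = 77)
d(P) = -2*P*(21 + P)/3 (d(P) = -(P + 21)*(P + P)/3 = -(21 + P)*2*P/3 = -2*P*(21 + P)/3)
d(x(2, R))*B = -2*(3 + 2²)*(21 + (3 + 2²))/3*77 = -2*(3 + 4)*(21 + (3 + 4))/3*77 = -⅔*7*(21 + 7)*77 = -⅔*7*28*77 = -392/3*77 = -30184/3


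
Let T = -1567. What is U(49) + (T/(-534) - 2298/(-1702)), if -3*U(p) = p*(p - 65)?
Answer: 120705835/454434 ≈ 265.62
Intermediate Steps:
U(p) = -p*(-65 + p)/3 (U(p) = -p*(p - 65)/3 = -p*(-65 + p)/3)
U(49) + (T/(-534) - 2298/(-1702)) = (1/3)*49*(65 - 1*49) + (-1567/(-534) - 2298/(-1702)) = (1/3)*49*(65 - 49) + (-1567*(-1/534) - 2298*(-1/1702)) = (1/3)*49*16 + (1567/534 + 1149/851) = 784/3 + 1947083/454434 = 120705835/454434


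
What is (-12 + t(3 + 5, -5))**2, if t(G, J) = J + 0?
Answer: 289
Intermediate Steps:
t(G, J) = J
(-12 + t(3 + 5, -5))**2 = (-12 - 5)**2 = (-17)**2 = 289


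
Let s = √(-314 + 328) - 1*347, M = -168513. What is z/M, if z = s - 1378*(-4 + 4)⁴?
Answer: 347/168513 - √14/168513 ≈ 0.0020370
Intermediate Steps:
s = -347 + √14 (s = √14 - 347 = -347 + √14 ≈ -343.26)
z = -347 + √14 (z = (-347 + √14) - 1378*(-4 + 4)⁴ = (-347 + √14) - 1378*0⁴ = (-347 + √14) - 1378*0 = (-347 + √14) + 0 = -347 + √14 ≈ -343.26)
z/M = (-347 + √14)/(-168513) = (-347 + √14)*(-1/168513) = 347/168513 - √14/168513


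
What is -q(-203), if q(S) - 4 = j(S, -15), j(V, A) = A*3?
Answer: 41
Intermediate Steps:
j(V, A) = 3*A
q(S) = -41 (q(S) = 4 + 3*(-15) = 4 - 45 = -41)
-q(-203) = -1*(-41) = 41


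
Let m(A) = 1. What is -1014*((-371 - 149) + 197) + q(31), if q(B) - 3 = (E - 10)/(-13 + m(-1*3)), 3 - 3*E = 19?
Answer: 5895473/18 ≈ 3.2753e+5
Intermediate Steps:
E = -16/3 (E = 1 - ⅓*19 = 1 - 19/3 = -16/3 ≈ -5.3333)
q(B) = 77/18 (q(B) = 3 + (-16/3 - 10)/(-13 + 1) = 3 - 46/3/(-12) = 3 - 46/3*(-1/12) = 3 + 23/18 = 77/18)
-1014*((-371 - 149) + 197) + q(31) = -1014*((-371 - 149) + 197) + 77/18 = -1014*(-520 + 197) + 77/18 = -1014*(-323) + 77/18 = 327522 + 77/18 = 5895473/18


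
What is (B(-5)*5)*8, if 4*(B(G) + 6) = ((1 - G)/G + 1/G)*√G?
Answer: -240 - 14*I*√5 ≈ -240.0 - 31.305*I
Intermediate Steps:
B(G) = -6 + √G*(1/G + (1 - G)/G)/4 (B(G) = -6 + (((1 - G)/G + 1/G)*√G)/4 = -6 + ((1/G + (1 - G)/G)*√G)/4 = -6 + (√G*(1/G + (1 - G)/G))/4 = -6 + √G*(1/G + (1 - G)/G)/4)
(B(-5)*5)*8 = (((2 - 1*(-5) - 24*I*√5)/(4*√(-5)))*5)*8 = (((-I*√5/5)*(2 + 5 - 24*I*√5)/4)*5)*8 = (((-I*√5/5)*(7 - 24*I*√5)/4)*5)*8 = (-I*√5*(7 - 24*I*√5)/20*5)*8 = -I*√5*(7 - 24*I*√5)/4*8 = -2*I*√5*(7 - 24*I*√5)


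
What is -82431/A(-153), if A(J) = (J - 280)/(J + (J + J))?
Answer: -37835829/433 ≈ -87381.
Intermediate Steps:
A(J) = (-280 + J)/(3*J) (A(J) = (-280 + J)/(J + 2*J) = (-280 + J)/((3*J)) = (-280 + J)*(1/(3*J)) = (-280 + J)/(3*J))
-82431/A(-153) = -82431*(-459/(-280 - 153)) = -82431/((1/3)*(-1/153)*(-433)) = -82431/433/459 = -82431*459/433 = -37835829/433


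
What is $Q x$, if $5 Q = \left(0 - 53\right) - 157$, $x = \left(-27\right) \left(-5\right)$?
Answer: $-5670$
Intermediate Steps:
$x = 135$
$Q = -42$ ($Q = \frac{\left(0 - 53\right) - 157}{5} = \frac{-53 - 157}{5} = \frac{1}{5} \left(-210\right) = -42$)
$Q x = \left(-42\right) 135 = -5670$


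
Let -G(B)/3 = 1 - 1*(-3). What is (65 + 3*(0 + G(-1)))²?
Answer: 841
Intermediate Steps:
G(B) = -12 (G(B) = -3*(1 - 1*(-3)) = -3*(1 + 3) = -3*4 = -12)
(65 + 3*(0 + G(-1)))² = (65 + 3*(0 - 12))² = (65 + 3*(-12))² = (65 - 36)² = 29² = 841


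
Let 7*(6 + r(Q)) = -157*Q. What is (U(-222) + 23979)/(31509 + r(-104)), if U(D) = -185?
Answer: 166558/236849 ≈ 0.70322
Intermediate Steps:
r(Q) = -6 - 157*Q/7 (r(Q) = -6 + (-157*Q)/7 = -6 - 157*Q/7)
(U(-222) + 23979)/(31509 + r(-104)) = (-185 + 23979)/(31509 + (-6 - 157/7*(-104))) = 23794/(31509 + (-6 + 16328/7)) = 23794/(31509 + 16286/7) = 23794/(236849/7) = 23794*(7/236849) = 166558/236849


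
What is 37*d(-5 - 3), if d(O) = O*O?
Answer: 2368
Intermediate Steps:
d(O) = O²
37*d(-5 - 3) = 37*(-5 - 3)² = 37*(-8)² = 37*64 = 2368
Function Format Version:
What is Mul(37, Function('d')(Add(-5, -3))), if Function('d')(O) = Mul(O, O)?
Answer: 2368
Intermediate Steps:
Function('d')(O) = Pow(O, 2)
Mul(37, Function('d')(Add(-5, -3))) = Mul(37, Pow(Add(-5, -3), 2)) = Mul(37, Pow(-8, 2)) = Mul(37, 64) = 2368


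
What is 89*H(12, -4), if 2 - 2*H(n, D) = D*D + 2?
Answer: -712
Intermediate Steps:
H(n, D) = -D²/2 (H(n, D) = 1 - (D*D + 2)/2 = 1 - (D² + 2)/2 = 1 - (2 + D²)/2 = 1 + (-1 - D²/2) = -D²/2)
89*H(12, -4) = 89*(-½*(-4)²) = 89*(-½*16) = 89*(-8) = -712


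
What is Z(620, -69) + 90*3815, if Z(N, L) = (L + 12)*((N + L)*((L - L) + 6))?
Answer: 154908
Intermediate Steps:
Z(N, L) = (12 + L)*(6*L + 6*N) (Z(N, L) = (12 + L)*((L + N)*(0 + 6)) = (12 + L)*((L + N)*6) = (12 + L)*(6*L + 6*N))
Z(620, -69) + 90*3815 = (6*(-69)² + 72*(-69) + 72*620 + 6*(-69)*620) + 90*3815 = (6*4761 - 4968 + 44640 - 256680) + 343350 = (28566 - 4968 + 44640 - 256680) + 343350 = -188442 + 343350 = 154908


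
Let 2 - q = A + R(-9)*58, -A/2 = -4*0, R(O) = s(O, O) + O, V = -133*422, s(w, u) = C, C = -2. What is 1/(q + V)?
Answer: -1/55486 ≈ -1.8023e-5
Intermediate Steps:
s(w, u) = -2
V = -56126
R(O) = -2 + O
A = 0 (A = -(-8)*0 = -2*0 = 0)
q = 640 (q = 2 - (0 + (-2 - 9)*58) = 2 - (0 - 11*58) = 2 - (0 - 638) = 2 - 1*(-638) = 2 + 638 = 640)
1/(q + V) = 1/(640 - 56126) = 1/(-55486) = -1/55486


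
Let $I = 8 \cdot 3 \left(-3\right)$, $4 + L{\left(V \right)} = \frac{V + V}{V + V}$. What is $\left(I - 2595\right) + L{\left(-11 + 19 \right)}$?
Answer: $-2670$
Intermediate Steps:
$L{\left(V \right)} = -3$ ($L{\left(V \right)} = -4 + \frac{V + V}{V + V} = -4 + \frac{2 V}{2 V} = -4 + 2 V \frac{1}{2 V} = -4 + 1 = -3$)
$I = -72$ ($I = 24 \left(-3\right) = -72$)
$\left(I - 2595\right) + L{\left(-11 + 19 \right)} = \left(-72 - 2595\right) - 3 = -2667 - 3 = -2670$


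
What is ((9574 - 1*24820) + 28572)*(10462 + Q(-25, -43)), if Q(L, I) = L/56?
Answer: 3903498561/28 ≈ 1.3941e+8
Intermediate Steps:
Q(L, I) = L/56 (Q(L, I) = L*(1/56) = L/56)
((9574 - 1*24820) + 28572)*(10462 + Q(-25, -43)) = ((9574 - 1*24820) + 28572)*(10462 + (1/56)*(-25)) = ((9574 - 24820) + 28572)*(10462 - 25/56) = (-15246 + 28572)*(585847/56) = 13326*(585847/56) = 3903498561/28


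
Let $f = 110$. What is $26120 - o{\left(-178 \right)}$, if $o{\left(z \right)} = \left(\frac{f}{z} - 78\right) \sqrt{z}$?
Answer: $26120 + \frac{6997 i \sqrt{178}}{89} \approx 26120.0 + 1048.9 i$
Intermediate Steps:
$o{\left(z \right)} = \sqrt{z} \left(-78 + \frac{110}{z}\right)$ ($o{\left(z \right)} = \left(\frac{110}{z} - 78\right) \sqrt{z} = \left(-78 + \frac{110}{z}\right) \sqrt{z} = \sqrt{z} \left(-78 + \frac{110}{z}\right)$)
$26120 - o{\left(-178 \right)} = 26120 - \frac{2 \left(55 - -6942\right)}{i \sqrt{178}} = 26120 - 2 \left(- \frac{i \sqrt{178}}{178}\right) \left(55 + 6942\right) = 26120 - 2 \left(- \frac{i \sqrt{178}}{178}\right) 6997 = 26120 - - \frac{6997 i \sqrt{178}}{89} = 26120 + \frac{6997 i \sqrt{178}}{89}$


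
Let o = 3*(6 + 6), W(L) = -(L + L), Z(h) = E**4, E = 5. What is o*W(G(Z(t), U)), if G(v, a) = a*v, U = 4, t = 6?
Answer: -180000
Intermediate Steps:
Z(h) = 625 (Z(h) = 5**4 = 625)
W(L) = -2*L
o = 36 (o = 3*12 = 36)
o*W(G(Z(t), U)) = 36*(-8*625) = 36*(-2*2500) = 36*(-5000) = -180000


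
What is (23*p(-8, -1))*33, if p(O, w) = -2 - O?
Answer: 4554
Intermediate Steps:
(23*p(-8, -1))*33 = (23*(-2 - 1*(-8)))*33 = (23*(-2 + 8))*33 = (23*6)*33 = 138*33 = 4554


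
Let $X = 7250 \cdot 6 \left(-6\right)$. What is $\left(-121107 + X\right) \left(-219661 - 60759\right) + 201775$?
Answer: $107150646715$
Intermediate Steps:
$X = -261000$ ($X = 7250 \left(-36\right) = -261000$)
$\left(-121107 + X\right) \left(-219661 - 60759\right) + 201775 = \left(-121107 - 261000\right) \left(-219661 - 60759\right) + 201775 = \left(-382107\right) \left(-280420\right) + 201775 = 107150444940 + 201775 = 107150646715$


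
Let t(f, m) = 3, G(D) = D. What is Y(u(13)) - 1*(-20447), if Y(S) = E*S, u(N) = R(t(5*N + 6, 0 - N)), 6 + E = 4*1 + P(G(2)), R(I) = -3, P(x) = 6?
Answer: 20435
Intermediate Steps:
E = 4 (E = -6 + (4*1 + 6) = -6 + (4 + 6) = -6 + 10 = 4)
u(N) = -3
Y(S) = 4*S
Y(u(13)) - 1*(-20447) = 4*(-3) - 1*(-20447) = -12 + 20447 = 20435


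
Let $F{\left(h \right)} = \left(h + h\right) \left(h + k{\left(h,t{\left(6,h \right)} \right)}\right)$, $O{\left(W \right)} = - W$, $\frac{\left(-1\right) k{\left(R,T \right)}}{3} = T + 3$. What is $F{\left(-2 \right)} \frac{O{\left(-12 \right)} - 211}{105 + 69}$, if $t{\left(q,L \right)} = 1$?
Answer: $- \frac{5572}{87} \approx -64.046$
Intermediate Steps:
$k{\left(R,T \right)} = -9 - 3 T$ ($k{\left(R,T \right)} = - 3 \left(T + 3\right) = - 3 \left(3 + T\right) = -9 - 3 T$)
$F{\left(h \right)} = 2 h \left(-12 + h\right)$ ($F{\left(h \right)} = \left(h + h\right) \left(h - 12\right) = 2 h \left(h - 12\right) = 2 h \left(-12 + h\right)$)
$F{\left(-2 \right)} \frac{O{\left(-12 \right)} - 211}{105 + 69} = 2 \left(-2\right) \left(-12 - 2\right) \frac{\left(-1\right) \left(-12\right) - 211}{105 + 69} = 2 \left(-2\right) \left(-14\right) \frac{12 - 211}{174} = 56 \left(\left(-199\right) \frac{1}{174}\right) = 56 \left(- \frac{199}{174}\right) = - \frac{5572}{87}$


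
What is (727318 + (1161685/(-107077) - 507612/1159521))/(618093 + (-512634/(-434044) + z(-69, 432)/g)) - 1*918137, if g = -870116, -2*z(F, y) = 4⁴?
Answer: -85288940454261726101331994581167/92893598407918561693138193 ≈ -9.1814e+5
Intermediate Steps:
z(F, y) = -128 (z(F, y) = -½*4⁴ = -½*256 = -128)
(727318 + (1161685/(-107077) - 507612/1159521))/(618093 + (-512634/(-434044) + z(-69, 432)/g)) - 1*918137 = (727318 + (1161685/(-107077) - 507612/1159521))/(618093 + (-512634/(-434044) - 128/(-870116))) - 1*918137 = (727318 + (1161685*(-1/107077) - 507612*1/1159521))/(618093 + (-512634*(-1/434044) - 128*(-1/870116))) - 918137 = (727318 + (-1161685/107077 - 169204/386507))/(618093 + (256317/217022 + 32/217529)) - 918137 = (727318 - 467117241003/41386010039)/(618093 + 4289486569/3631429126) - 918137 = 30100322932304399/(41386010039*(2244565212263287/3631429126)) - 918137 = (30100322932304399/41386010039)*(3631429126/2244565212263287) - 918137 = 109307189398375920826525274/92893598407918561693138193 - 918137 = -85288940454261726101331994581167/92893598407918561693138193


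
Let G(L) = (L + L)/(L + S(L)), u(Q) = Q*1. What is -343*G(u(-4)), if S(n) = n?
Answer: -343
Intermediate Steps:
u(Q) = Q
G(L) = 1 (G(L) = (L + L)/(L + L) = (2*L)/((2*L)) = (2*L)*(1/(2*L)) = 1)
-343*G(u(-4)) = -343*1 = -343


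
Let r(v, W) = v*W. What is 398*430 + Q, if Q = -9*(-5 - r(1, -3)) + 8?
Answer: 171166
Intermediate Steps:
r(v, W) = W*v
Q = 26 (Q = -9*(-5 - (-3)) + 8 = -9*(-5 - 1*(-3)) + 8 = -9*(-5 + 3) + 8 = -9*(-2) + 8 = 18 + 8 = 26)
398*430 + Q = 398*430 + 26 = 171140 + 26 = 171166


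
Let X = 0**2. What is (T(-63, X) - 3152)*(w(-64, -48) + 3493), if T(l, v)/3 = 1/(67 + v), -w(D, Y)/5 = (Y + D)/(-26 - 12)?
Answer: -13956318747/1273 ≈ -1.0963e+7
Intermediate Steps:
X = 0
w(D, Y) = 5*D/38 + 5*Y/38 (w(D, Y) = -5*(Y + D)/(-26 - 12) = -5*(D + Y)/(-38) = -5*(D + Y)*(-1)/38 = -5*(-D/38 - Y/38) = 5*D/38 + 5*Y/38)
T(l, v) = 3/(67 + v)
(T(-63, X) - 3152)*(w(-64, -48) + 3493) = (3/(67 + 0) - 3152)*(((5/38)*(-64) + (5/38)*(-48)) + 3493) = (3/67 - 3152)*((-160/19 - 120/19) + 3493) = (3*(1/67) - 3152)*(-280/19 + 3493) = (3/67 - 3152)*(66087/19) = -211181/67*66087/19 = -13956318747/1273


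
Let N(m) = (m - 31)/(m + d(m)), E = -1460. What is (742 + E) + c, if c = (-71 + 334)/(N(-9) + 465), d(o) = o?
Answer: -3016823/4205 ≈ -717.44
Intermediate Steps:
N(m) = (-31 + m)/(2*m) (N(m) = (m - 31)/(m + m) = (-31 + m)/((2*m)) = (-31 + m)*(1/(2*m)) = (-31 + m)/(2*m))
c = 2367/4205 (c = (-71 + 334)/((1/2)*(-31 - 9)/(-9) + 465) = 263/((1/2)*(-1/9)*(-40) + 465) = 263/(20/9 + 465) = 263/(4205/9) = 263*(9/4205) = 2367/4205 ≈ 0.56290)
(742 + E) + c = (742 - 1460) + 2367/4205 = -718 + 2367/4205 = -3016823/4205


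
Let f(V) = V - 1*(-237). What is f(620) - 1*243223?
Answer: -242366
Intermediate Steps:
f(V) = 237 + V (f(V) = V + 237 = 237 + V)
f(620) - 1*243223 = (237 + 620) - 1*243223 = 857 - 243223 = -242366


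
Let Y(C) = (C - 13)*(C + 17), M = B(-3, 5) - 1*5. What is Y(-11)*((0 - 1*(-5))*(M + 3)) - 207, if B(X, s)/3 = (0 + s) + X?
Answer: -3087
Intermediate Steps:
B(X, s) = 3*X + 3*s (B(X, s) = 3*((0 + s) + X) = 3*(s + X) = 3*(X + s) = 3*X + 3*s)
M = 1 (M = (3*(-3) + 3*5) - 1*5 = (-9 + 15) - 5 = 6 - 5 = 1)
Y(C) = (-13 + C)*(17 + C)
Y(-11)*((0 - 1*(-5))*(M + 3)) - 207 = (-221 + (-11)**2 + 4*(-11))*((0 - 1*(-5))*(1 + 3)) - 207 = (-221 + 121 - 44)*((0 + 5)*4) - 207 = -720*4 - 207 = -144*20 - 207 = -2880 - 207 = -3087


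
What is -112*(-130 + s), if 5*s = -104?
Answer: 84448/5 ≈ 16890.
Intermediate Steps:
s = -104/5 (s = (⅕)*(-104) = -104/5 ≈ -20.800)
-112*(-130 + s) = -112*(-130 - 104/5) = -112*(-754/5) = 84448/5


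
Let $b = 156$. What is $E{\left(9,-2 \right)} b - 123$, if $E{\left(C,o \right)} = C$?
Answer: $1281$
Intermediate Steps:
$E{\left(9,-2 \right)} b - 123 = 9 \cdot 156 - 123 = 1404 - 123 = 1281$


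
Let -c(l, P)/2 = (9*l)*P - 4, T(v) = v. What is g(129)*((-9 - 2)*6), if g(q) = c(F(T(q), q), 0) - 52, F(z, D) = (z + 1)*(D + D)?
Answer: 2904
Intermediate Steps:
F(z, D) = 2*D*(1 + z) (F(z, D) = (1 + z)*(2*D) = 2*D*(1 + z))
c(l, P) = 8 - 18*P*l (c(l, P) = -2*((9*l)*P - 4) = -2*(9*P*l - 4) = -2*(-4 + 9*P*l) = 8 - 18*P*l)
g(q) = -44 (g(q) = (8 - 18*0*2*q*(1 + q)) - 52 = (8 + 0) - 52 = 8 - 52 = -44)
g(129)*((-9 - 2)*6) = -44*(-9 - 2)*6 = -(-484)*6 = -44*(-66) = 2904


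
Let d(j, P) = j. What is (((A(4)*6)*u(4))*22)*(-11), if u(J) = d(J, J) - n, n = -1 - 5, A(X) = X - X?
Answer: 0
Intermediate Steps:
A(X) = 0
n = -6
u(J) = 6 + J (u(J) = J - 1*(-6) = J + 6 = 6 + J)
(((A(4)*6)*u(4))*22)*(-11) = (((0*6)*(6 + 4))*22)*(-11) = ((0*10)*22)*(-11) = (0*22)*(-11) = 0*(-11) = 0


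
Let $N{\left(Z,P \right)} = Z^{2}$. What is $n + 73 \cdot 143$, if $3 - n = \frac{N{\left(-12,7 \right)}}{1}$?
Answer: $10298$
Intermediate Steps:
$n = -141$ ($n = 3 - \frac{\left(-12\right)^{2}}{1} = 3 - 144 \cdot 1 = 3 - 144 = -141$)
$n + 73 \cdot 143 = -141 + 73 \cdot 143 = -141 + 10439 = 10298$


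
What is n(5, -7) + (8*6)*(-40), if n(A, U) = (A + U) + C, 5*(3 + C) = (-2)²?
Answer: -9621/5 ≈ -1924.2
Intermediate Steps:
C = -11/5 (C = -3 + (⅕)*(-2)² = -3 + (⅕)*4 = -3 + ⅘ = -11/5 ≈ -2.2000)
n(A, U) = -11/5 + A + U (n(A, U) = (A + U) - 11/5 = -11/5 + A + U)
n(5, -7) + (8*6)*(-40) = (-11/5 + 5 - 7) + (8*6)*(-40) = -21/5 + 48*(-40) = -21/5 - 1920 = -9621/5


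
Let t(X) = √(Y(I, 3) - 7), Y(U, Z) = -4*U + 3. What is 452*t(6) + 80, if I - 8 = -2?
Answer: 80 + 904*I*√7 ≈ 80.0 + 2391.8*I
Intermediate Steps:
I = 6 (I = 8 - 2 = 6)
Y(U, Z) = 3 - 4*U
t(X) = 2*I*√7 (t(X) = √((3 - 4*6) - 7) = √((3 - 24) - 7) = √(-21 - 7) = √(-28) = 2*I*√7)
452*t(6) + 80 = 452*(2*I*√7) + 80 = 904*I*√7 + 80 = 80 + 904*I*√7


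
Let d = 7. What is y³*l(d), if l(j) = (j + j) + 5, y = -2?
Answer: -152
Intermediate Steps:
l(j) = 5 + 2*j (l(j) = 2*j + 5 = 5 + 2*j)
y³*l(d) = (-2)³*(5 + 2*7) = -8*(5 + 14) = -8*19 = -152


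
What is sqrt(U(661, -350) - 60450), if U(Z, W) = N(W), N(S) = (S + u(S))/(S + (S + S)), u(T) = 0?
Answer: 7*I*sqrt(11103)/3 ≈ 245.87*I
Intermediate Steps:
N(S) = 1/3 (N(S) = (S + 0)/(S + (S + S)) = S/(S + 2*S) = S/((3*S)) = S*(1/(3*S)) = 1/3)
U(Z, W) = 1/3
sqrt(U(661, -350) - 60450) = sqrt(1/3 - 60450) = sqrt(-181349/3) = 7*I*sqrt(11103)/3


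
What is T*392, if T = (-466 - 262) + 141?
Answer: -230104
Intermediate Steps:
T = -587 (T = -728 + 141 = -587)
T*392 = -587*392 = -230104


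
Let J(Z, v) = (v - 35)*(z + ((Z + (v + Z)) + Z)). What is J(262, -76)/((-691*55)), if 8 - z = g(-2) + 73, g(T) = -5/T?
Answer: 28527/15202 ≈ 1.8765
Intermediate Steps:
z = -135/2 (z = 8 - (-5/(-2) + 73) = 8 - (-5*(-½) + 73) = 8 - (5/2 + 73) = 8 - 1*151/2 = 8 - 151/2 = -135/2 ≈ -67.500)
J(Z, v) = (-35 + v)*(-135/2 + v + 3*Z) (J(Z, v) = (v - 35)*(-135/2 + ((Z + (v + Z)) + Z)) = (-35 + v)*(-135/2 + ((Z + (Z + v)) + Z)) = (-35 + v)*(-135/2 + ((v + 2*Z) + Z)) = (-35 + v)*(-135/2 + (v + 3*Z)) = (-35 + v)*(-135/2 + v + 3*Z))
J(262, -76)/((-691*55)) = (4725/2 + (-76)² - 105*262 - 205/2*(-76) + 3*262*(-76))/((-691*55)) = (4725/2 + 5776 - 27510 + 7790 - 59736)/(-38005) = -142635/2*(-1/38005) = 28527/15202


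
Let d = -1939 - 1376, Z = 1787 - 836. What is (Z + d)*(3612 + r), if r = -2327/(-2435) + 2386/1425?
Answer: -1976668747076/231325 ≈ -8.5450e+6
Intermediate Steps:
r = 1825177/693975 (r = -2327*(-1/2435) + 2386*(1/1425) = 2327/2435 + 2386/1425 = 1825177/693975 ≈ 2.6300)
Z = 951
d = -3315
(Z + d)*(3612 + r) = (951 - 3315)*(3612 + 1825177/693975) = -2364*2508462877/693975 = -1976668747076/231325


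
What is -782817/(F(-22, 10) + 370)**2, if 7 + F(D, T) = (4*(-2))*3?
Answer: -260939/38307 ≈ -6.8118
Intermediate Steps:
F(D, T) = -31 (F(D, T) = -7 + (4*(-2))*3 = -7 - 8*3 = -7 - 24 = -31)
-782817/(F(-22, 10) + 370)**2 = -782817/(-31 + 370)**2 = -782817/(339**2) = -782817/114921 = -782817*1/114921 = -260939/38307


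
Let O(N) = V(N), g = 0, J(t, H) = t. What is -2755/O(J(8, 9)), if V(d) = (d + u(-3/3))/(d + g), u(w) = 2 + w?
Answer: -22040/9 ≈ -2448.9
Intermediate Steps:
V(d) = (1 + d)/d (V(d) = (d + (2 - 3/3))/(d + 0) = (d + (2 - 3*⅓))/d = (d + (2 - 1))/d = (d + 1)/d = (1 + d)/d)
O(N) = (1 + N)/N
-2755/O(J(8, 9)) = -2755*8/(1 + 8) = -2755/((⅛)*9) = -2755/9/8 = -2755*8/9 = -22040/9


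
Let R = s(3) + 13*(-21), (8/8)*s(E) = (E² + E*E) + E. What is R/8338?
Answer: -126/4169 ≈ -0.030223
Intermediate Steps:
s(E) = E + 2*E² (s(E) = (E² + E*E) + E = (E² + E²) + E = 2*E² + E = E + 2*E²)
R = -252 (R = 3*(1 + 2*3) + 13*(-21) = 3*(1 + 6) - 273 = 3*7 - 273 = 21 - 273 = -252)
R/8338 = -252/8338 = -252*1/8338 = -126/4169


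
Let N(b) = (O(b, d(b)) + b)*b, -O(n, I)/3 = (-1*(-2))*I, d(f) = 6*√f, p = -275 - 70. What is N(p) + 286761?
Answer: 405786 + 12420*I*√345 ≈ 4.0579e+5 + 2.3069e+5*I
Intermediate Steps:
p = -345
O(n, I) = -6*I (O(n, I) = -3*(-1*(-2))*I = -6*I)
N(b) = b*(b - 36*√b) (N(b) = (-36*√b + b)*b = (b - 36*√b)*b = b*(b - 36*√b))
N(p) + 286761 = ((-345)² - (-12420)*I*√345) + 286761 = (119025 - (-12420)*I*√345) + 286761 = (119025 + 12420*I*√345) + 286761 = 405786 + 12420*I*√345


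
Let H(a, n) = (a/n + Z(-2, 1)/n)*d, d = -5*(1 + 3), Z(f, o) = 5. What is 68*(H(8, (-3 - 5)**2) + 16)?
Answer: 3247/4 ≈ 811.75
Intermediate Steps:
d = -20 (d = -5*4 = -20)
H(a, n) = -100/n - 20*a/n (H(a, n) = (a/n + 5/n)*(-20) = (5/n + a/n)*(-20) = -100/n - 20*a/n)
68*(H(8, (-3 - 5)**2) + 16) = 68*(20*(-5 - 1*8)/((-3 - 5)**2) + 16) = 68*(20*(-5 - 8)/((-8)**2) + 16) = 68*(20*(-13)/64 + 16) = 68*(20*(1/64)*(-13) + 16) = 68*(-65/16 + 16) = 68*(191/16) = 3247/4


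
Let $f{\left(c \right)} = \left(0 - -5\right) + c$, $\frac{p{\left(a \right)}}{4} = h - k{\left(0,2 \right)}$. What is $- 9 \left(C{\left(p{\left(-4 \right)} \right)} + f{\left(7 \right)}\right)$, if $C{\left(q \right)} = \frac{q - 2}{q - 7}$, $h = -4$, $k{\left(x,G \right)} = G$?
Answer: $- \frac{3582}{31} \approx -115.55$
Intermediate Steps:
$p{\left(a \right)} = -24$ ($p{\left(a \right)} = 4 \left(-4 - 2\right) = 4 \left(-6\right) = -24$)
$f{\left(c \right)} = 5 + c$ ($f{\left(c \right)} = \left(0 + 5\right) + c = 5 + c$)
$C{\left(q \right)} = \frac{-2 + q}{-7 + q}$
$- 9 \left(C{\left(p{\left(-4 \right)} \right)} + f{\left(7 \right)}\right) = - 9 \left(\frac{-2 - 24}{-7 - 24} + \left(5 + 7\right)\right) = - 9 \left(\frac{1}{-31} \left(-26\right) + 12\right) = - 9 \left(\left(- \frac{1}{31}\right) \left(-26\right) + 12\right) = - 9 \left(\frac{26}{31} + 12\right) = \left(-9\right) \frac{398}{31} = - \frac{3582}{31}$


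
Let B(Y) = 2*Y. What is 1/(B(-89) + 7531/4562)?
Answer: -4562/804505 ≈ -0.0056706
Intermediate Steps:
1/(B(-89) + 7531/4562) = 1/(2*(-89) + 7531/4562) = 1/(-178 + 7531*(1/4562)) = 1/(-178 + 7531/4562) = 1/(-804505/4562) = -4562/804505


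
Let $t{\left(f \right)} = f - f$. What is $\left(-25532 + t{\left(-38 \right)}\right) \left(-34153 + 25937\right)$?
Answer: $209770912$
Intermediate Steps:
$t{\left(f \right)} = 0$
$\left(-25532 + t{\left(-38 \right)}\right) \left(-34153 + 25937\right) = \left(-25532 + 0\right) \left(-34153 + 25937\right) = \left(-25532\right) \left(-8216\right) = 209770912$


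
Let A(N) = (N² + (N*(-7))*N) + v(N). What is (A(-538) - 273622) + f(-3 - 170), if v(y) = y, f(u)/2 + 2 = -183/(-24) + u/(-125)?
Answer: -1005404991/500 ≈ -2.0108e+6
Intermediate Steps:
f(u) = 45/4 - 2*u/125 (f(u) = -4 + 2*(-183/(-24) + u/(-125)) = -4 + 2*(-183*(-1/24) + u*(-1/125)) = -4 + 2*(61/8 - u/125) = -4 + (61/4 - 2*u/125) = 45/4 - 2*u/125)
A(N) = N - 6*N² (A(N) = (N² + (N*(-7))*N) + N = (N² + (-7*N)*N) + N = (N² - 7*N²) + N = -6*N² + N = N - 6*N²)
(A(-538) - 273622) + f(-3 - 170) = (-538*(1 - 6*(-538)) - 273622) + (45/4 - 2*(-3 - 170)/125) = (-538*(1 + 3228) - 273622) + (45/4 - 2/125*(-173)) = (-538*3229 - 273622) + (45/4 + 346/125) = (-1737202 - 273622) + 7009/500 = -2010824 + 7009/500 = -1005404991/500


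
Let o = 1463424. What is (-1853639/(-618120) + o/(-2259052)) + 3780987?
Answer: 1319910508859199557/349091305560 ≈ 3.7810e+6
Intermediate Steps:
(-1853639/(-618120) + o/(-2259052)) + 3780987 = (-1853639/(-618120) + 1463424/(-2259052)) + 3780987 = (-1853639*(-1/618120) + 1463424*(-1/2259052)) + 3780987 = (1853639/618120 - 365856/564763) + 3780987 = 820723811837/349091305560 + 3780987 = 1319910508859199557/349091305560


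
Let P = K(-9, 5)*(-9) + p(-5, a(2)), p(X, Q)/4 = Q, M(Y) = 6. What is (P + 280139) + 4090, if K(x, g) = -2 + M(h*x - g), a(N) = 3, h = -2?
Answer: 284205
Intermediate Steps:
p(X, Q) = 4*Q
K(x, g) = 4 (K(x, g) = -2 + 6 = 4)
P = -24 (P = 4*(-9) + 4*3 = -36 + 12 = -24)
(P + 280139) + 4090 = (-24 + 280139) + 4090 = 280115 + 4090 = 284205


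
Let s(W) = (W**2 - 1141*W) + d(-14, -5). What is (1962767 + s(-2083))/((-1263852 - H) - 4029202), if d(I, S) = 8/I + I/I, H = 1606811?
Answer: -60748516/48299055 ≈ -1.2578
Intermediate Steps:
d(I, S) = 1 + 8/I (d(I, S) = 8/I + 1 = 1 + 8/I)
s(W) = 3/7 + W**2 - 1141*W (s(W) = (W**2 - 1141*W) + (8 - 14)/(-14) = (W**2 - 1141*W) - 1/14*(-6) = (W**2 - 1141*W) + 3/7 = 3/7 + W**2 - 1141*W)
(1962767 + s(-2083))/((-1263852 - H) - 4029202) = (1962767 + (3/7 + (-2083)**2 - 1141*(-2083)))/((-1263852 - 1*1606811) - 4029202) = (1962767 + (3/7 + 4338889 + 2376703))/((-1263852 - 1606811) - 4029202) = (1962767 + 47009147/7)/(-2870663 - 4029202) = (60748516/7)/(-6899865) = (60748516/7)*(-1/6899865) = -60748516/48299055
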